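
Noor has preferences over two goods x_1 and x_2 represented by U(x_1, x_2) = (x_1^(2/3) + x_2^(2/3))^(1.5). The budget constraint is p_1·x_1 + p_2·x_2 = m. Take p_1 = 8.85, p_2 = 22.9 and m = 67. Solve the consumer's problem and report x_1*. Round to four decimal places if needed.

MU_x_1 ∝ x_1^(-1/3), MU_x_2 ∝ x_2^(-1/3), so MRS = (x_2/x_1)^(1/3) = p_1/p_2.
Solve for the ratio: x_2/x_1 = [p_1/p_2]^(3).
Substitute x_2 = (x_2/x_1)·x_1 into the budget: x_1* = m/(p_1 + p_2·(x_2/x_1)).
Numerically x_2/x_1 = 0.05772, so x_1* = 67/(8.85 + 22.9·0.05772) = 6.5869.

x_1* = 6.5869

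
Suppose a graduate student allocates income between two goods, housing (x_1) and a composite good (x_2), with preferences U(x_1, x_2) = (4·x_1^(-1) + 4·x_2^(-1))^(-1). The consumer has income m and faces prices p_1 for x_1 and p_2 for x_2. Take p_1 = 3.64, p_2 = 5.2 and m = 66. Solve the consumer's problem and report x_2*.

x_2* = 6.9105

From the CES first-order condition, (x_2/x_1)^(2) = p_1/p_2.
Solve for the ratio: x_2/x_1 = [p_1/p_2]^(0.5).
Substitute x_2 = (x_2/x_1)·x_1 into the budget: x_1* = m/(p_1 + p_2·(x_2/x_1)).
Numerically x_2/x_1 = 0.83666, so x_1* = 66/(3.64 + 5.2·0.83666) = 8.2597 and x_2* = 0.83666·8.2597 = 6.9105.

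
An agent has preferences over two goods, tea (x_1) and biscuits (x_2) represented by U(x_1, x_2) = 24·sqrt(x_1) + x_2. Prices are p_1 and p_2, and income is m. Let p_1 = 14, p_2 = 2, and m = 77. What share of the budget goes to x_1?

share on x_1 = 0.5343

Utility is quasi-linear in x_2; the FOC for x_1 is 12/√x_1 = p_1/p_2.
Thus x_1* = (12·p_2/p_1)² — independent of m — with the rest of income spent on x_2.
Plugging in: x_1* = (12·2/14)² = 2.9388, x_2* = 17.9286.
Expenditure on x_1: 14·2.9388 = 41.1429; share = 0.5343.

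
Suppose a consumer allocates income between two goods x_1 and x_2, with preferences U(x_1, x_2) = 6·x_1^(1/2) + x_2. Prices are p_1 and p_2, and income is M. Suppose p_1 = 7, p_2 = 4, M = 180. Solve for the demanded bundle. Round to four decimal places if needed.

x_1* = 2.9388, x_2* = 39.8571

MU_x_1 = 3/√x_1, MU_x_2 = 1. Tangency: 3/√x_1 = p_1/p_2.
Thus x_1* = (3·p_2/p_1)² — independent of M — with the rest of income spent on x_2.
Plugging in: x_1* = (3·4/7)² = 2.9388, x_2* = 39.8571.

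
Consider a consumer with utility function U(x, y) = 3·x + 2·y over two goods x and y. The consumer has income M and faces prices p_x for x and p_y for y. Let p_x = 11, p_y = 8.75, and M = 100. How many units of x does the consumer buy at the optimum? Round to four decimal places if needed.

x* = 9.0909

Perfect substitutes: compare marginal utility per dollar. 3/p_x vs 2/p_y → 0.2727 vs 0.2286.
x gives more utility per dollar, so spend all income on x: x* = M/p_x, y* = 0.
Numerically: x* = 9.0909, y* = 0.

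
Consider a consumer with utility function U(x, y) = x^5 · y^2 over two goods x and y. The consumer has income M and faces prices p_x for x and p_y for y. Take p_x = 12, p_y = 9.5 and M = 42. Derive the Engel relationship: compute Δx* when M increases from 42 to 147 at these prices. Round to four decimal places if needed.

At p_x=12, p_y=9.5, M=42: x* = 5/7·42/12 = 2.5.
At M' = 147: x* = 8.75. Change: 8.75 − 2.5 = 6.25.

Δx* = 6.25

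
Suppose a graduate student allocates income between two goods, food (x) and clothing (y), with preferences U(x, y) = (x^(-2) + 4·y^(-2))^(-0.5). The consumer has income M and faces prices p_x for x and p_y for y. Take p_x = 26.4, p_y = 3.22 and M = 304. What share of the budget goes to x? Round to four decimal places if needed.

MU_x ∝ x^(-3), MU_y ∝ 4·y^(-3), so MRS = (1/4)·(y/x)^(3) = p_x/p_y.
Solve for the ratio: y/x = [4·p_x/p_y]^(1/3).
Substitute y = (y/x)·x into the budget: x* = M/(p_x + p_y·(y/x)).
Numerically y/x = 3.20088, so x* = 304/(26.4 + 3.22·3.20088) = 8.2818 and y* = 3.20088·8.2818 = 26.5092.
Expenditure on x: 26.4·8.2818 = 218.6405; share = 0.7192.

share on x = 0.7192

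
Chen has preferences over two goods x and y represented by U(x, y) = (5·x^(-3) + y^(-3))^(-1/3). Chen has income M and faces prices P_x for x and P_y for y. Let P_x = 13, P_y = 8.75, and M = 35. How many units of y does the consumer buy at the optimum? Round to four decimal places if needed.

y* = 1.3279

MRS = MU_x/MU_y = 5·(y/x)^(4). Set equal to P_x/P_y.
Solve for the ratio: y/x = [(1/5)·P_x/P_y]^(0.25).
Substitute y = (y/x)·x into the budget: x* = M/(P_x + P_y·(y/x)).
Numerically y/x = 0.738314, so x* = 35/(13 + 8.75·0.738314) = 1.7985 and y* = 0.738314·1.7985 = 1.3279.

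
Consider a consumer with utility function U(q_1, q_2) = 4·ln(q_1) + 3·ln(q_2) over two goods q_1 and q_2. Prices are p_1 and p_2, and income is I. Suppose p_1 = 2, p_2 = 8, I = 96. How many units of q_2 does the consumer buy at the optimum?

q_2* = 5.1429

Tangency: MRS = (4/3)·q_2/q_1 = p_1/p_2.
So 4·p_2·q_2 = 3·p_1·q_1; combined with the budget, a share 4/7 of income goes to q_1.
Demand: q_1*(p_1,p_2,I) = 4/7·I/p_1 and q_2* = 3/7·I/p_2.
At p_1=2, p_2=8, I=96: q_2* = 3/7·96/8 = 5.1429.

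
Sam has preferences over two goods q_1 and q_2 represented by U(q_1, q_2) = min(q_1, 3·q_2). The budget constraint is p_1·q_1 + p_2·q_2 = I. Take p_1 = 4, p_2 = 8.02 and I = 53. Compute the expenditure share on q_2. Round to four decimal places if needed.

Here 3·4 + 8.02 = 20.02, giving q_1* = 7.9421 and q_2* = 2.6474.
Expenditure on q_2: 8.02·2.6474 = 21.2318; share = 0.4006.

share on q_2 = 0.4006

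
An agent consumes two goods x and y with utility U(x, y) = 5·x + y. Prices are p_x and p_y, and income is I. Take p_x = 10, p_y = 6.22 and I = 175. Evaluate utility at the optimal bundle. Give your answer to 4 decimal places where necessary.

V = 87.5

Perfect substitutes: compare marginal utility per dollar. 5/p_x vs 1/p_y → 0.5 vs 0.1608.
x gives more utility per dollar, so spend all income on x: x* = I/p_x, y* = 0.
Numerically: x* = 17.5, y* = 0.
Utility at the optimum: U(17.5, 0) = 87.5.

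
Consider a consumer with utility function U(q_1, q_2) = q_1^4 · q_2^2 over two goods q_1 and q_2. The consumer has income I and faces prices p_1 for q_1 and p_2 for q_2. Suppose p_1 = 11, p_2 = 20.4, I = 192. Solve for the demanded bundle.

The MRS is 2·q_2/q_1. Set MRS = p_1/p_2.
So 4·p_2·q_2 = 2·p_1·q_1; combined with the budget, a share 2/3 of income goes to q_1.
Demand: q_1*(p_1,p_2,I) = 2/3·I/p_1 and q_2* = 1/3·I/p_2.
At p_1=11, p_2=20.4, I=192: q_1* = 2/3·192/11 = 11.6364, q_2* = 3.1373.

q_1* = 11.6364, q_2* = 3.1373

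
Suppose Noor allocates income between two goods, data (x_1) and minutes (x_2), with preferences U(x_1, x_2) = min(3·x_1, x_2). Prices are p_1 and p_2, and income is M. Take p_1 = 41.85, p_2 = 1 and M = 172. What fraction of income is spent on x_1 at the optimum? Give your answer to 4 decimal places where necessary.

share on x_1 = 0.9331

With perfect complements, no substitution: consume in ratio x_1:x_2 = 1:3.
Budget: p_1·x_1 + p_2·3·x_1 = M, so (p_1 + 3·p_2)·x_1 = M.
Demand: x_1*(p_1,p_2,M) = M/(p_1 + 3·p_2), x_2* = 3·M/(p_1 + 3·p_2).
Here 41.85 + 3·1 = 44.85, giving x_1* = 3.835 and x_2* = 11.505.
Expenditure on x_1: 41.85·3.835 = 160.495; share = 0.9331.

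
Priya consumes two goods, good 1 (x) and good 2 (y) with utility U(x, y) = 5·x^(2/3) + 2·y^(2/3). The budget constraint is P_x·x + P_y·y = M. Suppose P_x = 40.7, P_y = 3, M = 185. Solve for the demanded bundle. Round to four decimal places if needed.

From the CES first-order condition, (5/2)·(y/x)^(1/3) = P_x/P_y.
Hence y/x = ((2/5)·P_x/P_y)^(1/(1/3)), i.e. raised to the 3 power.
Substitute y = (y/x)·x into the budget: x* = M/(P_x + P_y·(y/x)).
Numerically y/x = 159.808339, so x* = 185/(40.7 + 3·159.808339) = 0.3557 and y* = 159.808339·0.3557 = 56.8412.

x* = 0.3557, y* = 56.8412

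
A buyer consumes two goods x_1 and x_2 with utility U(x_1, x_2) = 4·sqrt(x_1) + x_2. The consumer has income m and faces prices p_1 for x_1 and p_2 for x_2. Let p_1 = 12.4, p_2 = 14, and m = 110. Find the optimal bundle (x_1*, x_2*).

Thus x_1* = (2·p_2/p_1)² — independent of m — with the rest of income spent on x_2.
Plugging in: x_1* = (2·14/12.4)² = 5.0989, x_2* = 3.341.

x_1* = 5.0989, x_2* = 3.341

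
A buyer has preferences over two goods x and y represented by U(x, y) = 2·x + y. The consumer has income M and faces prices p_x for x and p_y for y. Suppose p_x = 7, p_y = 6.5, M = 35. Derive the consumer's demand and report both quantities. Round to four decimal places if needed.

Perfect substitutes: compare marginal utility per dollar. 2/p_x vs 1/p_y → 0.2857 vs 0.1538.
x gives more utility per dollar, so spend all income on x: x* = M/p_x, y* = 0.
Numerically: x* = 5, y* = 0.

x* = 5, y* = 0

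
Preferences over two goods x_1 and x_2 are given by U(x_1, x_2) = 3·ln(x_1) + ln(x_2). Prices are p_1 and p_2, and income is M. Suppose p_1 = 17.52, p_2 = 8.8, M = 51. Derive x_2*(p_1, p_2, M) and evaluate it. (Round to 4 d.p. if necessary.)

x_2* = 1.4489

The MRS is 3·x_2/x_1. Set MRS = p_1/p_2.
Rearranging, p_2·x_2 = (1/3)·p_1·x_1. Substituting into the budget gives p_1·x_1·(1 + (1/3)) = M.
Demand: x_1*(p_1,p_2,M) = 0.75·M/p_1 and x_2* = 0.25·M/p_2.
At p_1=17.52, p_2=8.8, M=51: x_2* = 0.25·51/8.8 = 1.4489.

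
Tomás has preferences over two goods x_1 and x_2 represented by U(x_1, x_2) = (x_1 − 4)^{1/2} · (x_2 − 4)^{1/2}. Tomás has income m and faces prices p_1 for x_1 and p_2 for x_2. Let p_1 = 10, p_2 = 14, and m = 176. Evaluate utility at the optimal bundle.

V = 3.3806

After buying the subsistence bundle (4, 4), a share 0.5 of the remaining income goes to x_1: x_1* = 4 + 0.5·(m − 4p_1 − 4p_2)/p_1.
Discretionary income = 176 − 4·10 − 4·14 = 80; x_1* = 4 + 0.5·80/10 = 8; x_2* = 4 + 0.5·80/14 = 6.8571.
Utility at the optimum: U(8, 6.8571) = 3.3806.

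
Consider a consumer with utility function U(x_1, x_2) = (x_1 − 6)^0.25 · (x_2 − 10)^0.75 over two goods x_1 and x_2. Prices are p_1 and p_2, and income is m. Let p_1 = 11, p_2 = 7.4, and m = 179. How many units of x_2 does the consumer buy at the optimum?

x_2* = 13.9527

Let x_1' = x_1−6, x_2' = x_2−10. MRS = (1/3)·x_2'/x_1' = p_1/p_2.
Substituting into the budget: x_1* = 6 + 0.25·(m − 6·p_1 − 10·p_2)/p_1, and x_2* = 10 + 0.75·(…)/p_2.
Discretionary income = 179 − 6·11 − 10·7.4 = 39; x_2* = 10 + 0.75·39/7.4 = 13.9527.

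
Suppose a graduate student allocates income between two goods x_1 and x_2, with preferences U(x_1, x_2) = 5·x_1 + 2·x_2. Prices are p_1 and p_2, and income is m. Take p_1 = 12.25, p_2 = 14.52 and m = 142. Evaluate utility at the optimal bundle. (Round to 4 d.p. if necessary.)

Perfect substitutes: compare marginal utility per dollar. 5/p_1 vs 2/p_2 → 0.4082 vs 0.1377.
x_1 gives more utility per dollar, so spend all income on x_1: x_1* = m/p_1, x_2* = 0.
Numerically: x_1* = 11.5918, x_2* = 0.
Utility at the optimum: U(11.5918, 0) = 57.9592.

V = 57.9592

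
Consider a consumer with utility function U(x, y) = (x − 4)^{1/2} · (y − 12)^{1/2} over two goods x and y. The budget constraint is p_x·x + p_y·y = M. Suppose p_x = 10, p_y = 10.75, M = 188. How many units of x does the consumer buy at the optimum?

This is Cobb-Douglas in (x−4, y−12): tangency gives 0.5·p_y·(y−12) = 0.5·p_x·(x−4).
Substituting into the budget: x* = 4 + 0.5·(M − 4·p_x − 12·p_y)/p_x, and y* = 12 + 0.5·(…)/p_y.
Discretionary income = 188 − 4·10 − 12·10.75 = 19; x* = 4 + 0.5·19/10 = 4.95.

x* = 4.95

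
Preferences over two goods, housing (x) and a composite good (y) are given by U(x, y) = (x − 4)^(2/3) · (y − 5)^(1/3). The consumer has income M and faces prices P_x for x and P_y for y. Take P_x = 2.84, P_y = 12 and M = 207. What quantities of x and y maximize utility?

This is Cobb-Douglas in (x−4, y−5): tangency gives 2/3·P_y·(y−5) = 1/3·P_x·(x−4).
After buying the subsistence bundle (4, 5), a share 2/3 of the remaining income goes to x: x* = 4 + 2/3·(M − 4P_x − 5P_y)/P_x.
Discretionary income = 207 − 4·2.84 − 5·12 = 135.64; x* = 4 + 2/3·135.64/2.84 = 35.8404; y* = 5 + 1/3·135.64/12 = 8.7678.

x* = 35.8404, y* = 8.7678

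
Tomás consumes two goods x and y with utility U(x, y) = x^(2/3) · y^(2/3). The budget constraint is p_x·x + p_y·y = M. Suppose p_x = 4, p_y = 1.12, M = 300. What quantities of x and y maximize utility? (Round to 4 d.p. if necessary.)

Demand: x*(p_x,p_y,M) = 0.5·M/p_x and y* = 0.5·M/p_y.
At p_x=4, p_y=1.12, M=300: x* = 0.5·300/4 = 37.5, y* = 133.9286.

x* = 37.5, y* = 133.9286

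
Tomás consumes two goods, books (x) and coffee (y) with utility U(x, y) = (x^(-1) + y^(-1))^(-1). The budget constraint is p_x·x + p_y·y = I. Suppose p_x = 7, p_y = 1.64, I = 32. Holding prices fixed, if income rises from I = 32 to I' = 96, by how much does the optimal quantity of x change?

Δx* = 6.1608

MRS = MU_x/MU_y = (y/x)^(2). Set equal to p_x/p_y.
Hence y/x = (p_x/p_y)^(1/(2)), i.e. raised to the 0.5 power.
With the ratio pinned down, the budget gives x* = I/(p_x + p_y·(y/x)) and y* = (y/x)·x*.
Numerically y/x = 2.065985, so x* = 32/(7 + 1.64·2.065985) = 3.0804.
At I' = 96: x* = 9.2412. Change: 9.2412 − 3.0804 = 6.1608.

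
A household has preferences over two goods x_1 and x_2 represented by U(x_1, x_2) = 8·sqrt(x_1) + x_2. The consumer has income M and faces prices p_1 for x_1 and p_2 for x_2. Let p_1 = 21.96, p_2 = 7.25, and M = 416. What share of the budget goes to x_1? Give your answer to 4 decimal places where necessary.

share on x_1 = 0.0921

Plugging in: x_1* = (4·7.25/21.96)² = 1.7439, x_2* = 52.097.
Expenditure on x_1: 21.96·1.7439 = 38.2969; share = 0.0921.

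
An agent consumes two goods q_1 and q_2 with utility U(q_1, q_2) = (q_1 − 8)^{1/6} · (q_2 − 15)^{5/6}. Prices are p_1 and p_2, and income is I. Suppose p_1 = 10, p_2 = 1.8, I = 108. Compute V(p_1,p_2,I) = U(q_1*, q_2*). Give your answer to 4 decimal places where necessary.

This is Cobb-Douglas in (q_1−8, q_2−15): tangency gives 1/6·p_2·(q_2−15) = 5/6·p_1·(q_1−8).
Substituting into the budget: q_1* = 8 + 1/6·(I − 8·p_1 − 15·p_2)/p_1, and q_2* = 15 + 5/6·(…)/p_2.
Discretionary income = 108 − 8·10 − 15·1.8 = 1; q_1* = 8 + 1/6·1/10 = 8.0167; q_2* = 15 + 5/6·1/1.8 = 15.463.
Utility at the optimum: U(8.0167, 15.463) = 0.266.

V = 0.266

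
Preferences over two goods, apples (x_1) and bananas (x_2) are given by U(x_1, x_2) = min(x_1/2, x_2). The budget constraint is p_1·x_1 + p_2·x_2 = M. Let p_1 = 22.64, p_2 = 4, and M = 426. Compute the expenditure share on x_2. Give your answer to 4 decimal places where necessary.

Leontief preferences: the optimum is at the kink where x_1/2 = x_2/1, i.e. x_2 = (1/2)·x_1.
Budget: p_1·x_1 + p_2·(1/2)·x_1 = M, so (2·p_1 + p_2)·x_1 = 2·M.
Demand: x_1*(p_1,p_2,M) = 2·M/(2·p_1 + p_2), x_2* = M/(2·p_1 + p_2).
Here 2·22.64 + 4 = 49.28, giving x_1* = 17.289 and x_2* = 8.6445.
Expenditure on x_2: 4·8.6445 = 34.5779; share = 0.0812.

share on x_2 = 0.0812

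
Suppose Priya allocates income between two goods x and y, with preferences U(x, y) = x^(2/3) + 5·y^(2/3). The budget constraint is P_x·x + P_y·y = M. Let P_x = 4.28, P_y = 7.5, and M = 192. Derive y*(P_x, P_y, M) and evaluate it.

MRS = MU_x/MU_y = (1/5)·(y/x)^(1/3). Set equal to P_x/P_y.
Solve for the ratio: y/x = [5·P_x/P_y]^(3).
Substitute y = (y/x)·x into the budget: x* = M/(P_x + P_y·(y/x)).
Numerically y/x = 23.230445, so x* = 192/(4.28 + 7.5·23.230445) = 1.0756 and y* = 23.230445·1.0756 = 24.9862.

y* = 24.9862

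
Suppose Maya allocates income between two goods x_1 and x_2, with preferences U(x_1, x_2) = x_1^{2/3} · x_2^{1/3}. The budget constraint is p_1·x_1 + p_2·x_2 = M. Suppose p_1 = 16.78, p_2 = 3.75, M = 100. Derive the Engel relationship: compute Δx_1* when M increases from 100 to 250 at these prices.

Tangency: MRS = 2·x_2/x_1 = p_1/p_2.
So 2/3·p_2·x_2 = 1/3·p_1·x_1; combined with the budget, a share 2/3 of income goes to x_1.
Demand: x_1*(p_1,p_2,M) = 2/3·M/p_1 and x_2* = 1/3·M/p_2.
At p_1=16.78, p_2=3.75, M=100: x_1* = 2/3·100/16.78 = 3.973.
At M' = 250: x_1* = 9.9325. Change: 9.9325 − 3.973 = 5.9595.

Δx_1* = 5.9595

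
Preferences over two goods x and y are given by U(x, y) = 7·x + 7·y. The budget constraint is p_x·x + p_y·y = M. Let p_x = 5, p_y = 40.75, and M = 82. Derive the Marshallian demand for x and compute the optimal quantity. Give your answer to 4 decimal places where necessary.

x* = 16.4

Numerically: x* = 16.4, y* = 0.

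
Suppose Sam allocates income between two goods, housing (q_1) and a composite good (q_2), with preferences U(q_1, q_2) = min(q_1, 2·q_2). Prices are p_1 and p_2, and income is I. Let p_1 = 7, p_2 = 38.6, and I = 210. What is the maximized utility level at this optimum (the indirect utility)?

V = 7.9848

Demand: q_1*(p_1,p_2,I) = 2·I/(2·p_1 + p_2), q_2* = I/(2·p_1 + p_2).
Here 2·7 + 38.6 = 52.6, giving q_1* = 7.9848 and q_2* = 3.9924.
Utility at the optimum: U(7.9848, 3.9924) = 7.9848.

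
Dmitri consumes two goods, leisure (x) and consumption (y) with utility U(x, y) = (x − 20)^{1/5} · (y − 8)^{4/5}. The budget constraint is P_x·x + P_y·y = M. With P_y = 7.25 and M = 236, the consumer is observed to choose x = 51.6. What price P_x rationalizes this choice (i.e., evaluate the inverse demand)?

MRS = (1/4)·(y−8)/(x−20). Tangency with P_x/P_y gives y−8 = 4·(P_x/P_y)·(x−20).
After buying the subsistence bundle (20, 8), a share 0.2 of the remaining income goes to x: x* = 20 + 0.2·(M − 20P_x − 8P_y)/P_x.
Set x* = 51.6 in the demand function and solve for P_x: P_x = 1.

P_x = 1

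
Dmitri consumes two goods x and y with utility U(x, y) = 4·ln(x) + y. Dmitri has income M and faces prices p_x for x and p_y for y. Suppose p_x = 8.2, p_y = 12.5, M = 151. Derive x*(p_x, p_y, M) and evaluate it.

x* = 6.0976

MU_x = 4/x, MU_y = 1. Tangency: 4/x = p_x/p_y.
So x*(p_x,p_y) = 4·p_y/p_x, independent of income; and y* = (M − 4·p_y)/p_y.
At the given prices: x* = 4·12.5/8.2 = 6.0976.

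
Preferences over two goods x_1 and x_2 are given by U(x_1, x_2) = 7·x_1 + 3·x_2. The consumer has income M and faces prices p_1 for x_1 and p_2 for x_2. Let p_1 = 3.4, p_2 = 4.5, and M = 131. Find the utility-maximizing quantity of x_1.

Linear utility — the consumer picks whichever good has higher MU/price: 7/3.4 = 2.0588 vs 3/4.5 = 0.6667.
x_1 gives more utility per dollar, so spend all income on x_1: x_1* = M/p_1, x_2* = 0.
Numerically: x_1* = 38.5294, x_2* = 0.

x_1* = 38.5294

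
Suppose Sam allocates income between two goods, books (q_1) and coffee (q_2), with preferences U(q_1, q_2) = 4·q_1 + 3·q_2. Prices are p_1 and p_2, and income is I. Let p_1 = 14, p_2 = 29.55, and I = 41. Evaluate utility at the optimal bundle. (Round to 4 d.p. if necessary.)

Perfect substitutes: compare marginal utility per dollar. 4/p_1 vs 3/p_2 → 0.2857 vs 0.1015.
q_1 gives more utility per dollar, so spend all income on q_1: q_1* = I/p_1, q_2* = 0.
Numerically: q_1* = 2.9286, q_2* = 0.
Utility at the optimum: U(2.9286, 0) = 11.7143.

V = 11.7143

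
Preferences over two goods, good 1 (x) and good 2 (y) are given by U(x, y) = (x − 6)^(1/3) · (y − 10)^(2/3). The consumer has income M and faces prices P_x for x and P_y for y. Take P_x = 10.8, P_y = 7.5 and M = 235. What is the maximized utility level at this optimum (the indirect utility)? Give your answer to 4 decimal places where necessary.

V = 5.9478

Let x' = x−6, y' = y−10. MRS = (1/2)·y'/x' = P_x/P_y.
After buying the subsistence bundle (6, 10), a share 1/3 of the remaining income goes to x: x* = 6 + 1/3·(M − 6P_x − 10P_y)/P_x.
Discretionary income = 235 − 6·10.8 − 10·7.5 = 95.2; x* = 6 + 1/3·95.2/10.8 = 8.9383; y* = 10 + 2/3·95.2/7.5 = 18.4622.
Utility at the optimum: U(8.9383, 18.4622) = 5.9478.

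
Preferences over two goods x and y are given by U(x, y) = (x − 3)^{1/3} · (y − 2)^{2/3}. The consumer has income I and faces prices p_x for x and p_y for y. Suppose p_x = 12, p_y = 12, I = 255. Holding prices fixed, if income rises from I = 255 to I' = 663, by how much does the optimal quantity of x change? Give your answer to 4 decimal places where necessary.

MRS = (1/2)·(y−2)/(x−3). Tangency with p_x/p_y gives y−2 = 2·(p_x/p_y)·(x−3).
After buying the subsistence bundle (3, 2), a share 1/3 of the remaining income goes to x: x* = 3 + 1/3·(I − 3p_x − 2p_y)/p_x.
Discretionary income = 255 − 3·12 − 2·12 = 195; x* = 3 + 1/3·195/12 = 8.4167.
At I' = 663: x* = 19.75. Change: 19.75 − 8.4167 = 11.3333.

Δx* = 11.3333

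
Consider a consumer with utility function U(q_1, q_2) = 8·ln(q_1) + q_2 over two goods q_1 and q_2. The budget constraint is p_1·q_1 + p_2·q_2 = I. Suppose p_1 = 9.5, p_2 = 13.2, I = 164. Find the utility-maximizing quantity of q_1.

So q_1*(p_1,p_2) = 8·p_2/p_1, independent of income; and q_2* = (I − 8·p_2)/p_2.
At the given prices: q_1* = 8·13.2/9.5 = 11.1158.

q_1* = 11.1158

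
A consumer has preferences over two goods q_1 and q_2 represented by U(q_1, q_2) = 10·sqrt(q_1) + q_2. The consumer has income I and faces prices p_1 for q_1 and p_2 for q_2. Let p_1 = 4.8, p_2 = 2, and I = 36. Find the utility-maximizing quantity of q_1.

q_1* = 4.3403

MU_q_1 = 5/√q_1, MU_q_2 = 1. Tangency: 5/√q_1 = p_1/p_2.
Solve: √q_1 = 5·p_2/p_1, so q_1*(p_1,p_2) = (5·p_2/p_1)², and q_2* = (I − p_1·q_1*)/p_2.
Plugging in: q_1* = (5·2/4.8)² = 4.3403.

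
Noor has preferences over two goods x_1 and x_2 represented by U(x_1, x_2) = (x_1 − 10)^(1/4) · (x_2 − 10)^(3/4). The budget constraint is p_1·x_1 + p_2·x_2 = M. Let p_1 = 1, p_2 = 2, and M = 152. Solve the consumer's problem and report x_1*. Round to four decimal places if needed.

This is Cobb-Douglas in (x_1−10, x_2−10): tangency gives 0.25·p_2·(x_2−10) = 0.75·p_1·(x_1−10).
Substituting into the budget: x_1* = 10 + 0.25·(M − 10·p_1 − 10·p_2)/p_1, and x_2* = 10 + 0.75·(…)/p_2.
Discretionary income = 152 − 10·1 − 10·2 = 122; x_1* = 10 + 0.25·122/1 = 40.5.

x_1* = 40.5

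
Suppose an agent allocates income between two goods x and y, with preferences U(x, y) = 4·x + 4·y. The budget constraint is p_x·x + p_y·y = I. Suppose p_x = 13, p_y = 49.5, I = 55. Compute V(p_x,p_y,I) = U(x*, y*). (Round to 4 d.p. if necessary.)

V = 16.9231

Linear utility — the consumer picks whichever good has higher MU/price: 4/13 = 0.3077 vs 4/49.5 = 0.0808.
x gives more utility per dollar, so spend all income on x: x* = I/p_x, y* = 0.
Numerically: x* = 4.2308, y* = 0.
Utility at the optimum: U(4.2308, 0) = 16.9231.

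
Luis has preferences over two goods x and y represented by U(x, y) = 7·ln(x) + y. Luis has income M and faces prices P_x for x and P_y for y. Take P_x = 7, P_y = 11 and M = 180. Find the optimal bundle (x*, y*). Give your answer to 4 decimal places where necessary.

x* = 11, y* = 9.3636

MU_x = 7/x, MU_y = 1. Tangency: 7/x = P_x/P_y.
So x*(P_x,P_y) = 7·P_y/P_x, independent of income; and y* = (M − 7·P_y)/P_y.
At the given prices: x* = 7·11/7 = 11, and y* = 9.3636.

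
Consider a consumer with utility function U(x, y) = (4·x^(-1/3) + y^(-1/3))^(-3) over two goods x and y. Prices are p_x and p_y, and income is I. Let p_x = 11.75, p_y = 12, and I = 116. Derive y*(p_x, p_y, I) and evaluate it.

y* = 2.5348

From the CES first-order condition, 4·(y/x)^(4/3) = p_x/p_y.
Solve for the ratio: y/x = [(1/4)·p_x/p_y]^(0.75).
With the ratio pinned down, the budget gives x* = I/(p_x + p_y·(y/x)) and y* = (y/x)·x*.
Numerically y/x = 0.348015, so x* = 116/(11.75 + 12·0.348015) = 7.2836 and y* = 0.348015·7.2836 = 2.5348.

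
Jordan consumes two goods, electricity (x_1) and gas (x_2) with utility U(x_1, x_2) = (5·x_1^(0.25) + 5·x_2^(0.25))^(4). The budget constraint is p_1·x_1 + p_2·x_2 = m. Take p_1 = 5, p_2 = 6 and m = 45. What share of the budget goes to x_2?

share on x_2 = 0.4848

From the CES first-order condition, (x_2/x_1)^(0.75) = p_1/p_2.
Hence x_2/x_1 = (p_1/p_2)^(1/(0.75)), i.e. raised to the 4/3 power.
With the ratio pinned down, the budget gives x_1* = m/(p_1 + p_2·(x_2/x_1)) and x_2* = (x_2/x_1)·x_1*.
Numerically x_2/x_1 = 0.784197, so x_1* = 45/(5 + 6·0.784197) = 4.6367 and x_2* = 0.784197·4.6367 = 3.6361.
Expenditure on x_2: 6·3.6361 = 21.8165; share = 0.4848.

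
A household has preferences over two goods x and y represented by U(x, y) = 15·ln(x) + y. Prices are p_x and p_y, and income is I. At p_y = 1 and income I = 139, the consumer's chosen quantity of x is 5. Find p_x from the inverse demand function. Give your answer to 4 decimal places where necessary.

Set MRS = p_x/p_y: (15/x)/1 = p_x/p_y.
So x*(p_x,p_y) = 15·p_y/p_x, independent of income; and y* = (I − 15·p_y)/p_y.
Set x* = 5 in the demand function and solve for p_x: p_x = 3.

p_x = 3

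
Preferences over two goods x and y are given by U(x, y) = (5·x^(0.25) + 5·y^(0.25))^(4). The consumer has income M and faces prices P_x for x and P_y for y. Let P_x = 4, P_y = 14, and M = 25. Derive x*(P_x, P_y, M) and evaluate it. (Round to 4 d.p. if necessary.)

x* = 3.7682

MU_x ∝ 5·x^(-0.75), MU_y ∝ 5·y^(-0.75), so MRS = (y/x)^(0.75) = P_x/P_y.
Hence y/x = (P_x/P_y)^(1/(0.75)), i.e. raised to the 4/3 power.
With the ratio pinned down, the budget gives x* = M/(P_x + P_y·(y/x)) and y* = (y/x)·x*.
Numerically y/x = 0.188181, so x* = 25/(4 + 14·0.188181) = 3.7682.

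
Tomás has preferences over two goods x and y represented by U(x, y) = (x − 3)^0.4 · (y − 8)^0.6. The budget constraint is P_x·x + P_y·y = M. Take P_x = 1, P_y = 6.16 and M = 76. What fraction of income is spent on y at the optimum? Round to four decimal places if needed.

After buying the subsistence bundle (3, 8), a share 0.4 of the remaining income goes to x: x* = 3 + 0.4·(M − 3P_x − 8P_y)/P_x.
Discretionary income = 76 − 3·1 − 8·6.16 = 23.72; x* = 3 + 0.4·23.72/1 = 12.488; y* = 8 + 0.6·23.72/6.16 = 10.3104.
Expenditure on y: 6.16·10.3104 = 63.512; share = 0.8357.

share on y = 0.8357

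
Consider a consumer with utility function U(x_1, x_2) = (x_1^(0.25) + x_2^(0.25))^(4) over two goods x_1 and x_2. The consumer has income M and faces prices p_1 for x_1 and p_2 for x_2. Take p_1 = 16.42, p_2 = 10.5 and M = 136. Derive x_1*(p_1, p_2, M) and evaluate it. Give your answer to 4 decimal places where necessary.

x_1* = 3.8332

MU_x_1 ∝ x_1^(-0.75), MU_x_2 ∝ x_2^(-0.75), so MRS = (x_2/x_1)^(0.75) = p_1/p_2.
Hence x_2/x_1 = (p_1/p_2)^(1/(0.75)), i.e. raised to the 4/3 power.
Substitute x_2 = (x_2/x_1)·x_1 into the budget: x_1* = M/(p_1 + p_2·(x_2/x_1)).
Numerically x_2/x_1 = 1.815147, so x_1* = 136/(16.42 + 10.5·1.815147) = 3.8332.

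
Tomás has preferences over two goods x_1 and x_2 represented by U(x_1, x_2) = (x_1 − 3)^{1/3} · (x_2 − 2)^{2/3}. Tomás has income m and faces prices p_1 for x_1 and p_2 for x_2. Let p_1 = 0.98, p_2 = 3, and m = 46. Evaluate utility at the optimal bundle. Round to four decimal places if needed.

Discretionary income = 46 − 3·0.98 − 2·3 = 37.06; x_1* = 3 + 1/3·37.06/0.98 = 15.6054; x_2* = 2 + 2/3·37.06/3 = 10.2356.
Utility at the optimum: U(15.6054, 10.2356) = 9.4911.

V = 9.4911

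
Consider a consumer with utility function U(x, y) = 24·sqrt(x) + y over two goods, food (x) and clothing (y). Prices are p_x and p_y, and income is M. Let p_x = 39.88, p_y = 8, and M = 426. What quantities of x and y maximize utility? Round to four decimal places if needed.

x* = 5.7947, y* = 24.3633

Utility is quasi-linear in y; the FOC for x is 12/√x = p_x/p_y.
Solve: √x = 12·p_y/p_x, so x*(p_x,p_y) = (12·p_y/p_x)², and y* = (M − p_x·x*)/p_y.
Plugging in: x* = (12·8/39.88)² = 5.7947, y* = 24.3633.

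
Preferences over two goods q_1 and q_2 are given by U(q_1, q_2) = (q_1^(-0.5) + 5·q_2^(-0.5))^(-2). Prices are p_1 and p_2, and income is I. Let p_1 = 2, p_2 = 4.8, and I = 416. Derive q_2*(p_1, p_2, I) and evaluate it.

q_2* = 69.0331

From the CES first-order condition, (1/5)·(q_2/q_1)^(1.5) = p_1/p_2.
Solve for the ratio: q_2/q_1 = [5·p_1/p_2]^(2/3).
With the ratio pinned down, the budget gives q_1* = I/(p_1 + p_2·(q_2/q_1)) and q_2* = (q_2/q_1)·q_1*.
Numerically q_2/q_1 = 1.631195, so q_1* = 416/(2 + 4.8·1.631195) = 42.3206 and q_2* = 1.631195·42.3206 = 69.0331.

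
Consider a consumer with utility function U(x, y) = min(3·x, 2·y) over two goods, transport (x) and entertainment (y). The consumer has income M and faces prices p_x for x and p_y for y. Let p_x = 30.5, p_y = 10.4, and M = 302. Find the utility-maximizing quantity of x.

Leontief preferences: the optimum is at the kink where x/2 = y/3, i.e. y = (3/2)·x.
Budget: p_x·x + p_y·(3/2)·x = M, so (2·p_x + 3·p_y)·x = 2·M.
Demand: x*(p_x,p_y,M) = 2·M/(2·p_x + 3·p_y), y* = 3·M/(2·p_x + 3·p_y).
Here 2·30.5 + 3·10.4 = 92.2, giving x* = 6.551.

x* = 6.551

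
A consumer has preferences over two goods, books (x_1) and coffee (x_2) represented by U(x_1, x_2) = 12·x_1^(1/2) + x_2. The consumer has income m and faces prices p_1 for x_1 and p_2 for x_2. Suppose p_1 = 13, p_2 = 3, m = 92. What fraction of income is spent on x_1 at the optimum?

share on x_1 = 0.2709

Set MRS = p_1/p_2: 6·x_1^(−1/2) = p_1/p_2.
Thus x_1* = (6·p_2/p_1)² — independent of m — with the rest of income spent on x_2.
Plugging in: x_1* = (6·3/13)² = 1.9172, x_2* = 22.359.
Expenditure on x_1: 13·1.9172 = 24.9231; share = 0.2709.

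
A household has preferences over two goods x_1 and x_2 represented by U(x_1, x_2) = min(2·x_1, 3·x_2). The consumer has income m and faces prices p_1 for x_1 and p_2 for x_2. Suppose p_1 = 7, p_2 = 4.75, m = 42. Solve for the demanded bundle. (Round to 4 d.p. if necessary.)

x_1* = 4.1311, x_2* = 2.7541

With perfect complements, no substitution: consume in ratio x_1:x_2 = 3:2.
Budget: p_1·x_1 + p_2·(2/3)·x_1 = m, so (3·p_1 + 2·p_2)·x_1 = 3·m.
Demand: x_1*(p_1,p_2,m) = 3·m/(3·p_1 + 2·p_2), x_2* = 2·m/(3·p_1 + 2·p_2).
Here 3·7 + 2·4.75 = 30.5, giving x_1* = 4.1311 and x_2* = 2.7541.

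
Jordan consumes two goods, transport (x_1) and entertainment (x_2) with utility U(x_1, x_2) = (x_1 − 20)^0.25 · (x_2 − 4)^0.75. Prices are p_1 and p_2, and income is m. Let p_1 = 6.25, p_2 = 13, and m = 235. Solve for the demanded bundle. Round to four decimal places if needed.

x_1* = 22.32, x_2* = 7.3462

After buying the subsistence bundle (20, 4), a share 0.25 of the remaining income goes to x_1: x_1* = 20 + 0.25·(m − 20p_1 − 4p_2)/p_1.
Discretionary income = 235 − 20·6.25 − 4·13 = 58; x_1* = 20 + 0.25·58/6.25 = 22.32; x_2* = 4 + 0.75·58/13 = 7.3462.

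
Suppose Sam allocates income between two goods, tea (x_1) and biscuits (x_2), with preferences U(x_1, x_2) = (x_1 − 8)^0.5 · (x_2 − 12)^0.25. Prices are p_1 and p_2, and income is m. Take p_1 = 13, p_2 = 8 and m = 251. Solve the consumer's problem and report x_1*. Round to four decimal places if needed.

Substituting into the budget: x_1* = 8 + 2/3·(m − 8·p_1 − 12·p_2)/p_1, and x_2* = 12 + 1/3·(…)/p_2.
Discretionary income = 251 − 8·13 − 12·8 = 51; x_1* = 8 + 2/3·51/13 = 10.6154.

x_1* = 10.6154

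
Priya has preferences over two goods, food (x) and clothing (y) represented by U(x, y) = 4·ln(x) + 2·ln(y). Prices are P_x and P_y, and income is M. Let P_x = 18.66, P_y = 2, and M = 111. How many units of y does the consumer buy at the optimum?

y* = 18.5

The MRS is 2·y/x. Set MRS = P_x/P_y.
Rearranging, P_y·y = (1/2)·P_x·x. Substituting into the budget gives P_x·x·(1 + (1/2)) = M.
Demand: x*(P_x,P_y,M) = 2/3·M/P_x and y* = 1/3·M/P_y.
At P_x=18.66, P_y=2, M=111: y* = 1/3·111/2 = 18.5.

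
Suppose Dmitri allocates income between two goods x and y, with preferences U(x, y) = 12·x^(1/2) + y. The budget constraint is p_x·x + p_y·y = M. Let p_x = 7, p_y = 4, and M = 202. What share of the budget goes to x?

Utility is quasi-linear in y; the FOC for x is 6/√x = p_x/p_y.
Solve: √x = 6·p_y/p_x, so x*(p_x,p_y) = (6·p_y/p_x)², and y* = (M − p_x·x*)/p_y.
Plugging in: x* = (6·4/7)² = 11.7551, y* = 29.9286.
Expenditure on x: 7·11.7551 = 82.2857; share = 0.4074.

share on x = 0.4074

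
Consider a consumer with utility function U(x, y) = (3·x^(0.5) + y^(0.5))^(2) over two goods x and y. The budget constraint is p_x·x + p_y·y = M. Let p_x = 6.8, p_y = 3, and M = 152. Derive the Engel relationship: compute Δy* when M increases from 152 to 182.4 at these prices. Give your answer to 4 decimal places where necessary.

Δy* = 2.0387

From the CES first-order condition, 3·(y/x)^(0.5) = p_x/p_y.
Solve for the ratio: y/x = [(1/3)·p_x/p_y]^(2).
With the ratio pinned down, the budget gives x* = M/(p_x + p_y·(y/x)) and y* = (y/x)·x*.
Numerically y/x = 0.570864, so x* = 152/(6.8 + 3·0.570864) = 17.8559 and y* = 0.570864·17.8559 = 10.1933.
At M' = 182.4: y* = 12.232. Change: 12.232 − 10.1933 = 2.0387.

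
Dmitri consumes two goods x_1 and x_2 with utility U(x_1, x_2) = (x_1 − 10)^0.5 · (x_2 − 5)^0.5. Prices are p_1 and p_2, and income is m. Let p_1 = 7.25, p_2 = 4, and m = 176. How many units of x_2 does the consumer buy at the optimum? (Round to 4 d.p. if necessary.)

Discretionary income = 176 − 10·7.25 − 5·4 = 83.5; x_2* = 5 + 0.5·83.5/4 = 15.4375.

x_2* = 15.4375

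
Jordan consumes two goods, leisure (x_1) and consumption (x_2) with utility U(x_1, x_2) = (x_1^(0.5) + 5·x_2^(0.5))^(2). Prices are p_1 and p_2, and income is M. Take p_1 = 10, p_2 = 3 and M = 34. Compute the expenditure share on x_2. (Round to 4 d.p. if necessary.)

share on x_2 = 0.9881

From the CES first-order condition, (1/5)·(x_2/x_1)^(0.5) = p_1/p_2.
Solve for the ratio: x_2/x_1 = [5·p_1/p_2]^(2).
Substitute x_2 = (x_2/x_1)·x_1 into the budget: x_1* = M/(p_1 + p_2·(x_2/x_1)).
Numerically x_2/x_1 = 277.777778, so x_1* = 34/(10 + 3·277.777778) = 0.0403 and x_2* = 277.777778·0.0403 = 11.1989.
Expenditure on x_2: 3·11.1989 = 33.5968; share = 0.9881.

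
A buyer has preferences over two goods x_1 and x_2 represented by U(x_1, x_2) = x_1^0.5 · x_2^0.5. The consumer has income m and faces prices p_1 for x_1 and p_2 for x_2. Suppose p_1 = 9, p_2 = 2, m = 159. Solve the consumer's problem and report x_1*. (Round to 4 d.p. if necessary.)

x_1* = 8.8333

At p_1=9, p_2=2, m=159: x_1* = 0.5·159/9 = 8.8333.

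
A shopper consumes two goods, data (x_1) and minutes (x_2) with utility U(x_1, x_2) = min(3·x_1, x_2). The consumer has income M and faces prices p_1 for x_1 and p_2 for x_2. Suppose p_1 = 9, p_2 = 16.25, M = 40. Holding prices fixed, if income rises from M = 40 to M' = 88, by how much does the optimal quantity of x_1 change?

Leontief preferences: the optimum is at the kink where x_1/1 = x_2/3, i.e. x_2 = 3·x_1.
Budget: p_1·x_1 + p_2·3·x_1 = M, so (p_1 + 3·p_2)·x_1 = M.
Demand: x_1*(p_1,p_2,M) = M/(p_1 + 3·p_2), x_2* = 3·M/(p_1 + 3·p_2).
Here 9 + 3·16.25 = 57.75, giving x_1* = 0.6926.
At M' = 88: x_1* = 1.5238. Change: 1.5238 − 0.6926 = 0.8312.

Δx_1* = 0.8312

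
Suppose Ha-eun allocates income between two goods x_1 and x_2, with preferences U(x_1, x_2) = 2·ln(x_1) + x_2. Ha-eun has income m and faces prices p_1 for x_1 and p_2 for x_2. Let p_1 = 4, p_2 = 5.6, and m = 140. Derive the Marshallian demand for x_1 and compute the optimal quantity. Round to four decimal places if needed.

x_1* = 2.8

Set MRS = p_1/p_2: (2/x_1)/1 = p_1/p_2.
So x_1*(p_1,p_2) = 2·p_2/p_1, independent of income; and x_2* = (m − 2·p_2)/p_2.
At the given prices: x_1* = 2·5.6/4 = 2.8.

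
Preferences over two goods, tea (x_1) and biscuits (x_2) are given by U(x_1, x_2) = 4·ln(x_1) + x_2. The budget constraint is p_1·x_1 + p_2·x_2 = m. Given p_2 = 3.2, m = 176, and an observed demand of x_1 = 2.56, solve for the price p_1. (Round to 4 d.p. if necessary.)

MU_x_1 = 4/x_1, MU_x_2 = 1. Tangency: 4/x_1 = p_1/p_2.
So x_1*(p_1,p_2) = 4·p_2/p_1, independent of income; and x_2* = (m − 4·p_2)/p_2.
Set x_1* = 2.56 in the demand function and solve for p_1: p_1 = 5.

p_1 = 5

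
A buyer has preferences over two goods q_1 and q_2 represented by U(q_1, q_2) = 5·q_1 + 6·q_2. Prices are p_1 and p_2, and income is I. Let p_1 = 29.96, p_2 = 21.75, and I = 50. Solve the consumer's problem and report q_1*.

q_1* = 0

Linear utility — the consumer picks whichever good has higher MU/price: 5/29.96 = 0.1669 vs 6/21.75 = 0.2759.
q_2 gives more utility per dollar, so spend all income on q_2: q_2* = I/p_2, q_1* = 0.
Numerically: q_1* = 0, q_2* = 2.2989.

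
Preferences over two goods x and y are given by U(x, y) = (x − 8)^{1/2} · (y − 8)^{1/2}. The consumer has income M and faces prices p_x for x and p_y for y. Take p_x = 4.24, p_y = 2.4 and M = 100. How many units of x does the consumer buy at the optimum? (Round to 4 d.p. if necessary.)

This is Cobb-Douglas in (x−8, y−8): tangency gives 0.5·p_y·(y−8) = 0.5·p_x·(x−8).
Substituting into the budget: x* = 8 + 0.5·(M − 8·p_x − 8·p_y)/p_x, and y* = 8 + 0.5·(…)/p_y.
Discretionary income = 100 − 8·4.24 − 8·2.4 = 46.88; x* = 8 + 0.5·46.88/4.24 = 13.5283.

x* = 13.5283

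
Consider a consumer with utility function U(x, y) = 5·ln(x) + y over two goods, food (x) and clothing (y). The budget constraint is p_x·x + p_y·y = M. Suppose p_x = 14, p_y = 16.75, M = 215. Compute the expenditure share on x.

Set MRS = p_x/p_y: (5/x)/1 = p_x/p_y.
So x*(p_x,p_y) = 5·p_y/p_x, independent of income; and y* = (M − 5·p_y)/p_y.
At the given prices: x* = 5·16.75/14 = 5.9821, and y* = 7.8358.
Expenditure on x: 14·5.9821 = 83.75; share = 0.3895.

share on x = 0.3895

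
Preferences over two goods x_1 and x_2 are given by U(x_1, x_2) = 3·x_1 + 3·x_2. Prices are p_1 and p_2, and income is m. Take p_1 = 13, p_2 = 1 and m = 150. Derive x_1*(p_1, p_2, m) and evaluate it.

Perfect substitutes: compare marginal utility per dollar. 3/p_1 vs 3/p_2 → 0.2308 vs 3.
x_2 gives more utility per dollar, so spend all income on x_2: x_2* = m/p_2, x_1* = 0.
Numerically: x_1* = 0, x_2* = 150.

x_1* = 0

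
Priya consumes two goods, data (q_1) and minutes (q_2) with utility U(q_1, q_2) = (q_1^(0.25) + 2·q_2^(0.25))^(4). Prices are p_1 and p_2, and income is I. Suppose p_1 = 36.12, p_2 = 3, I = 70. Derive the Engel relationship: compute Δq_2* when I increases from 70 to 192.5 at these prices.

Δq_2* = 34.8066

With the ratio pinned down, the budget gives q_1* = I/(p_1 + p_2·(q_2/q_1)) and q_2* = (q_2/q_1)·q_1*.
Numerically q_2/q_1 = 69.53583, so q_1* = 70/(36.12 + 3·69.53583) = 0.286 and q_2* = 69.53583·0.286 = 19.8895.
At I' = 192.5: q_2* = 54.6961. Change: 54.6961 − 19.8895 = 34.8066.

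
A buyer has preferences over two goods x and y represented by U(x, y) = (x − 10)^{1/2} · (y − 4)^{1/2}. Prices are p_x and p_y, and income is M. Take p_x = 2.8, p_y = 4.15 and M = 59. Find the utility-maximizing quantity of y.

Let x' = x−10, y' = y−4. MRS = y'/x' = p_x/p_y.
After buying the subsistence bundle (10, 4), a share 0.5 of the remaining income goes to x: x* = 10 + 0.5·(M − 10p_x − 4p_y)/p_x.
Discretionary income = 59 − 10·2.8 − 4·4.15 = 14.4; y* = 4 + 0.5·14.4/4.15 = 5.7349.

y* = 5.7349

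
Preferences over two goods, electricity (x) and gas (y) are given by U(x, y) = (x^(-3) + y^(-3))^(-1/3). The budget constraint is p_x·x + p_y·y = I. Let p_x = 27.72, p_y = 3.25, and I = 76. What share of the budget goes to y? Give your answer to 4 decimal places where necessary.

MRS = MU_x/MU_y = (y/x)^(4). Set equal to p_x/p_y.
Hence y/x = (p_x/p_y)^(1/(4)), i.e. raised to the 0.25 power.
Substitute y = (y/x)·x into the budget: x* = I/(p_x + p_y·(y/x)).
Numerically y/x = 1.708943, so x* = 76/(27.72 + 3.25·1.708943) = 2.2841 and y* = 1.708943·2.2841 = 3.9033.
Expenditure on y: 3.25·3.9033 = 12.6858; share = 0.1669.

share on y = 0.1669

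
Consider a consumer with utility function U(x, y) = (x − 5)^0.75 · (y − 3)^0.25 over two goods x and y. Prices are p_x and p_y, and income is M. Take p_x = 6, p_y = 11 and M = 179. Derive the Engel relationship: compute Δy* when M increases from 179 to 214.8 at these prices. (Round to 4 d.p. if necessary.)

Let x' = x−5, y' = y−3. MRS = 3·y'/x' = p_x/p_y.
Substituting into the budget: x* = 5 + 0.75·(M − 5·p_x − 3·p_y)/p_x, and y* = 3 + 0.25·(…)/p_y.
Discretionary income = 179 − 5·6 − 3·11 = 116; y* = 3 + 0.25·116/11 = 5.6364.
At M' = 214.8: y* = 6.45. Change: 6.45 − 5.6364 = 0.8136.

Δy* = 0.8136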